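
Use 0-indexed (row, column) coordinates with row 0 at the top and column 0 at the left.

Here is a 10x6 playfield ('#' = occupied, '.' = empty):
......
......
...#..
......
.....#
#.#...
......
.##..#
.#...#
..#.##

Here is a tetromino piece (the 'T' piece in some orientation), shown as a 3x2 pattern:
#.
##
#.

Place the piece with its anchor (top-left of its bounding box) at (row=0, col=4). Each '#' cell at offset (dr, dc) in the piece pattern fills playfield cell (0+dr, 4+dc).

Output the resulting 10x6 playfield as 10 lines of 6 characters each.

Answer: ....#.
....##
...##.
......
.....#
#.#...
......
.##..#
.#...#
..#.##

Derivation:
Fill (0+0,4+0) = (0,4)
Fill (0+1,4+0) = (1,4)
Fill (0+1,4+1) = (1,5)
Fill (0+2,4+0) = (2,4)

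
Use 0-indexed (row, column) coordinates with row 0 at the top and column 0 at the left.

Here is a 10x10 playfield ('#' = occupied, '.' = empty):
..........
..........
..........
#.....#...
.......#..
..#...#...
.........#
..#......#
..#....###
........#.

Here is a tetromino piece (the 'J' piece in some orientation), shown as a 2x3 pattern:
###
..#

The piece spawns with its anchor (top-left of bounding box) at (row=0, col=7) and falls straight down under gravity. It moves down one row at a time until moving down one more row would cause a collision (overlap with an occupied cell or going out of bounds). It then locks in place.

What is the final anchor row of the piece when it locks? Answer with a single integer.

Answer: 3

Derivation:
Spawn at (row=0, col=7). Try each row:
  row 0: fits
  row 1: fits
  row 2: fits
  row 3: fits
  row 4: blocked -> lock at row 3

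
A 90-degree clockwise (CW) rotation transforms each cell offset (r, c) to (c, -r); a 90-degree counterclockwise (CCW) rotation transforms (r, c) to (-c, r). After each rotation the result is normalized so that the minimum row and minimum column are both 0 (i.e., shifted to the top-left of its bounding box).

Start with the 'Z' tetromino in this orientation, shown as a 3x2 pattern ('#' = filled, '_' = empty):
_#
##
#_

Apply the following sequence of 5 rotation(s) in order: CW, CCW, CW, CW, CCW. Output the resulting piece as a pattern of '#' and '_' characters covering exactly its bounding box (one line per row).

Answer: ##_
_##

Derivation:
Start:
_#
##
#_
After rotation 1 (CW):
##_
_##
After rotation 2 (CCW):
_#
##
#_
After rotation 3 (CW):
##_
_##
After rotation 4 (CW):
_#
##
#_
After rotation 5 (CCW):
##_
_##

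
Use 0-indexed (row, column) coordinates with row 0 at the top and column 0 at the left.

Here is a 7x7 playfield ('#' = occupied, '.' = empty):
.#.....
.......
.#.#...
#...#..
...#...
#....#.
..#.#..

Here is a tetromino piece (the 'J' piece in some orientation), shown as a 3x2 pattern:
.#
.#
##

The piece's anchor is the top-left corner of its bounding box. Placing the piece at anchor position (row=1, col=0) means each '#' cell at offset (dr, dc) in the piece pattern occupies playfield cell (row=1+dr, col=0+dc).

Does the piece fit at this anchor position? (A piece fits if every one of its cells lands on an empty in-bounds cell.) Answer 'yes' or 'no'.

Check each piece cell at anchor (1, 0):
  offset (0,1) -> (1,1): empty -> OK
  offset (1,1) -> (2,1): occupied ('#') -> FAIL
  offset (2,0) -> (3,0): occupied ('#') -> FAIL
  offset (2,1) -> (3,1): empty -> OK
All cells valid: no

Answer: no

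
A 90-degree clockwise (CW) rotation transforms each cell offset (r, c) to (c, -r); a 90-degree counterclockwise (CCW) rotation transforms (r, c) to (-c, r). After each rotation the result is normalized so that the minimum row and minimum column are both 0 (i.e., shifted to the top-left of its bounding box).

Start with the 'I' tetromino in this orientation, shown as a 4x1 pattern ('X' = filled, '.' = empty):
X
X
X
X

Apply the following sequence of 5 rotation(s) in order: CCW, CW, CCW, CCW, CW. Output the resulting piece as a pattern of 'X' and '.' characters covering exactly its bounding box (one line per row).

Start:
X
X
X
X
After rotation 1 (CCW):
XXXX
After rotation 2 (CW):
X
X
X
X
After rotation 3 (CCW):
XXXX
After rotation 4 (CCW):
X
X
X
X
After rotation 5 (CW):
XXXX

Answer: XXXX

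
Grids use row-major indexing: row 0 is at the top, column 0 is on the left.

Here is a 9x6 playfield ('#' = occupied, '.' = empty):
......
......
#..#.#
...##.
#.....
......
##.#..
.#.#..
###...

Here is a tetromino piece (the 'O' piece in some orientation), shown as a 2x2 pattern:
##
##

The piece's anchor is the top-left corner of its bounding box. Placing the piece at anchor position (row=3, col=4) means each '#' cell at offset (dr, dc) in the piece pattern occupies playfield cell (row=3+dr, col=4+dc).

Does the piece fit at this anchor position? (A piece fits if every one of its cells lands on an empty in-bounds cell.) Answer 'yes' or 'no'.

Check each piece cell at anchor (3, 4):
  offset (0,0) -> (3,4): occupied ('#') -> FAIL
  offset (0,1) -> (3,5): empty -> OK
  offset (1,0) -> (4,4): empty -> OK
  offset (1,1) -> (4,5): empty -> OK
All cells valid: no

Answer: no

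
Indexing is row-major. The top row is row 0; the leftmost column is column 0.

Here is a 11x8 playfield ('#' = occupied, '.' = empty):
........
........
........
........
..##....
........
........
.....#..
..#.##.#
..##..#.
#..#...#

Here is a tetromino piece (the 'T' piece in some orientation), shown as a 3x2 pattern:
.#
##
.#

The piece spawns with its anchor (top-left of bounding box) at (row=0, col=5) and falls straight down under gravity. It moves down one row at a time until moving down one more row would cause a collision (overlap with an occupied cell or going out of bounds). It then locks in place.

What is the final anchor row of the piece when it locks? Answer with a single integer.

Answer: 5

Derivation:
Spawn at (row=0, col=5). Try each row:
  row 0: fits
  row 1: fits
  row 2: fits
  row 3: fits
  row 4: fits
  row 5: fits
  row 6: blocked -> lock at row 5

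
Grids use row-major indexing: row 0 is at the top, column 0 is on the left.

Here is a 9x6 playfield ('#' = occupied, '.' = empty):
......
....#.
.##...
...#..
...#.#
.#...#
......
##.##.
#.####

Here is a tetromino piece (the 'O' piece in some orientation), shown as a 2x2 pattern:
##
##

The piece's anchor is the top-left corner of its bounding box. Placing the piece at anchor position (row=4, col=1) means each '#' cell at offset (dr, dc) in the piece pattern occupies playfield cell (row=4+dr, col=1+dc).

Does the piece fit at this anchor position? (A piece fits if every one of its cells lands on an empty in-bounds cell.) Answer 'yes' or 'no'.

Answer: no

Derivation:
Check each piece cell at anchor (4, 1):
  offset (0,0) -> (4,1): empty -> OK
  offset (0,1) -> (4,2): empty -> OK
  offset (1,0) -> (5,1): occupied ('#') -> FAIL
  offset (1,1) -> (5,2): empty -> OK
All cells valid: no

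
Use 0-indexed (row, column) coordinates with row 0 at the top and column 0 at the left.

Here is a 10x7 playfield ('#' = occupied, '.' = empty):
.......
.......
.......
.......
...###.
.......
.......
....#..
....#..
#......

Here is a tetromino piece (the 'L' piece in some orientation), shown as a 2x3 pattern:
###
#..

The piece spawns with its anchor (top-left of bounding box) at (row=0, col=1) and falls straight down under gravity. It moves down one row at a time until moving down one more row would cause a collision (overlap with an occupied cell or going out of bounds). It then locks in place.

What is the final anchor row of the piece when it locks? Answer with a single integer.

Spawn at (row=0, col=1). Try each row:
  row 0: fits
  row 1: fits
  row 2: fits
  row 3: fits
  row 4: blocked -> lock at row 3

Answer: 3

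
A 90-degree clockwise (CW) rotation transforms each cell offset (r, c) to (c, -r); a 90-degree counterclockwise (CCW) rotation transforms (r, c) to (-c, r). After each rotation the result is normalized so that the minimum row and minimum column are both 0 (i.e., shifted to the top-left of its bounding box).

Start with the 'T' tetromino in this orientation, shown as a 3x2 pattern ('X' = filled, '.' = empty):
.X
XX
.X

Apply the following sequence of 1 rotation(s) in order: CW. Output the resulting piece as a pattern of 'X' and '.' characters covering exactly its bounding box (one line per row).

Answer: .X.
XXX

Derivation:
Start:
.X
XX
.X
After rotation 1 (CW):
.X.
XXX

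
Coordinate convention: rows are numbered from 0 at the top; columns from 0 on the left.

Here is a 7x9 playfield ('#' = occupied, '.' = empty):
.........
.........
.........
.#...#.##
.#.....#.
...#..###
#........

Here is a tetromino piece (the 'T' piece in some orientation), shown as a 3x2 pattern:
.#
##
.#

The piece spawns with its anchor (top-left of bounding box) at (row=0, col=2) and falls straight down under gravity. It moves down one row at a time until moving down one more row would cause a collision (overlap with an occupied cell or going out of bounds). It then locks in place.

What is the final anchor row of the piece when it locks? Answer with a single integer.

Spawn at (row=0, col=2). Try each row:
  row 0: fits
  row 1: fits
  row 2: fits
  row 3: blocked -> lock at row 2

Answer: 2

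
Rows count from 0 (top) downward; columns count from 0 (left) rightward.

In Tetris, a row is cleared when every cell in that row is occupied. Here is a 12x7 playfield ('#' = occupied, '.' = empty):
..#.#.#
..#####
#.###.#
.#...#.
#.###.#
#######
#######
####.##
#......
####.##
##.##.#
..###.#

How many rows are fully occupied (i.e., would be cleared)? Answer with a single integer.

Answer: 2

Derivation:
Check each row:
  row 0: 4 empty cells -> not full
  row 1: 2 empty cells -> not full
  row 2: 2 empty cells -> not full
  row 3: 5 empty cells -> not full
  row 4: 2 empty cells -> not full
  row 5: 0 empty cells -> FULL (clear)
  row 6: 0 empty cells -> FULL (clear)
  row 7: 1 empty cell -> not full
  row 8: 6 empty cells -> not full
  row 9: 1 empty cell -> not full
  row 10: 2 empty cells -> not full
  row 11: 3 empty cells -> not full
Total rows cleared: 2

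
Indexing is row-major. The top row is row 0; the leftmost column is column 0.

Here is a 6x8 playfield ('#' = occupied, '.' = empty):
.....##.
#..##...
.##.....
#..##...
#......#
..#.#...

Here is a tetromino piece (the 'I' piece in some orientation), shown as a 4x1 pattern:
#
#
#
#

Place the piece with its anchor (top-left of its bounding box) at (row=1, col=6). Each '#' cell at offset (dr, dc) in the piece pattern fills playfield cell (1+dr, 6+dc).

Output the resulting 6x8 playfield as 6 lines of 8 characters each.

Fill (1+0,6+0) = (1,6)
Fill (1+1,6+0) = (2,6)
Fill (1+2,6+0) = (3,6)
Fill (1+3,6+0) = (4,6)

Answer: .....##.
#..##.#.
.##...#.
#..##.#.
#.....##
..#.#...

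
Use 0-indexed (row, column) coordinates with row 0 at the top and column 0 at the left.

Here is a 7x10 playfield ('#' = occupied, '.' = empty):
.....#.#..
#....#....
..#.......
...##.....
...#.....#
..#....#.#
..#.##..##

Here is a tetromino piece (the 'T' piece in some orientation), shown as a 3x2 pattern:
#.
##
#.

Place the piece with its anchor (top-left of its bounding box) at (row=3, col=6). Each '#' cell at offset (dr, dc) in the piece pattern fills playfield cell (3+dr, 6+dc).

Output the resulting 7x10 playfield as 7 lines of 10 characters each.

Fill (3+0,6+0) = (3,6)
Fill (3+1,6+0) = (4,6)
Fill (3+1,6+1) = (4,7)
Fill (3+2,6+0) = (5,6)

Answer: .....#.#..
#....#....
..#.......
...##.#...
...#..##.#
..#...##.#
..#.##..##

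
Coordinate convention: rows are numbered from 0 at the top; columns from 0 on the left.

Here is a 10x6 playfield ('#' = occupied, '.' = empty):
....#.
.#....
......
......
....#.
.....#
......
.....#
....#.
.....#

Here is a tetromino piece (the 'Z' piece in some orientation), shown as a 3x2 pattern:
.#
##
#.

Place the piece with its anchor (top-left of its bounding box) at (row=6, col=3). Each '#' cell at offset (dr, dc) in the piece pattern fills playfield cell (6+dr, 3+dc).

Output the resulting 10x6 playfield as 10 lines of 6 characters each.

Answer: ....#.
.#....
......
......
....#.
.....#
....#.
...###
...##.
.....#

Derivation:
Fill (6+0,3+1) = (6,4)
Fill (6+1,3+0) = (7,3)
Fill (6+1,3+1) = (7,4)
Fill (6+2,3+0) = (8,3)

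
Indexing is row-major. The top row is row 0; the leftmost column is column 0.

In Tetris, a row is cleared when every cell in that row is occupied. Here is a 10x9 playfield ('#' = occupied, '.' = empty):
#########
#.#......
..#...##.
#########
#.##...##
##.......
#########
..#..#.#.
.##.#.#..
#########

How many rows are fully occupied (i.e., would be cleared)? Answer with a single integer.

Check each row:
  row 0: 0 empty cells -> FULL (clear)
  row 1: 7 empty cells -> not full
  row 2: 6 empty cells -> not full
  row 3: 0 empty cells -> FULL (clear)
  row 4: 4 empty cells -> not full
  row 5: 7 empty cells -> not full
  row 6: 0 empty cells -> FULL (clear)
  row 7: 6 empty cells -> not full
  row 8: 5 empty cells -> not full
  row 9: 0 empty cells -> FULL (clear)
Total rows cleared: 4

Answer: 4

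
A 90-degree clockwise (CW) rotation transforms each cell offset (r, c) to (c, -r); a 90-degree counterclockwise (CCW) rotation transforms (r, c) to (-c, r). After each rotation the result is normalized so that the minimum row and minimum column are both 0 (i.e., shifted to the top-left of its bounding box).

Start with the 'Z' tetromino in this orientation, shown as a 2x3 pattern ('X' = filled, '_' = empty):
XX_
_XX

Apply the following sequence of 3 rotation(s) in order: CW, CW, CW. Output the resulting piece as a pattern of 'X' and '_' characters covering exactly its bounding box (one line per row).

Answer: _X
XX
X_

Derivation:
Start:
XX_
_XX
After rotation 1 (CW):
_X
XX
X_
After rotation 2 (CW):
XX_
_XX
After rotation 3 (CW):
_X
XX
X_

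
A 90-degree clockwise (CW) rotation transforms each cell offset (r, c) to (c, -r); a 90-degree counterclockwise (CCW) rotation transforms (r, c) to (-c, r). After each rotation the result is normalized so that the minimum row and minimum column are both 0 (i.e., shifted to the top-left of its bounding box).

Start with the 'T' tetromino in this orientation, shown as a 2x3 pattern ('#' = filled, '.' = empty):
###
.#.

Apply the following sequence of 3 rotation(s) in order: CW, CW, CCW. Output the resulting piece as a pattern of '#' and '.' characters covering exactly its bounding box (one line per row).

Answer: .#
##
.#

Derivation:
Start:
###
.#.
After rotation 1 (CW):
.#
##
.#
After rotation 2 (CW):
.#.
###
After rotation 3 (CCW):
.#
##
.#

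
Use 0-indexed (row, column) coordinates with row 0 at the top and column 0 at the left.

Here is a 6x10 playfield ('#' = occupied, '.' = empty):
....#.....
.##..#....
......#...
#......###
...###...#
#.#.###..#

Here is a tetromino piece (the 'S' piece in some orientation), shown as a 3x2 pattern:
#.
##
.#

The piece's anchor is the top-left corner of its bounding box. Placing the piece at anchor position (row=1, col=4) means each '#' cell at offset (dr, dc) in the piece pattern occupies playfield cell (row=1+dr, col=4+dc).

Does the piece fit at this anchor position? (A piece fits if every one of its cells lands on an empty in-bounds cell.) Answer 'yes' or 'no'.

Check each piece cell at anchor (1, 4):
  offset (0,0) -> (1,4): empty -> OK
  offset (1,0) -> (2,4): empty -> OK
  offset (1,1) -> (2,5): empty -> OK
  offset (2,1) -> (3,5): empty -> OK
All cells valid: yes

Answer: yes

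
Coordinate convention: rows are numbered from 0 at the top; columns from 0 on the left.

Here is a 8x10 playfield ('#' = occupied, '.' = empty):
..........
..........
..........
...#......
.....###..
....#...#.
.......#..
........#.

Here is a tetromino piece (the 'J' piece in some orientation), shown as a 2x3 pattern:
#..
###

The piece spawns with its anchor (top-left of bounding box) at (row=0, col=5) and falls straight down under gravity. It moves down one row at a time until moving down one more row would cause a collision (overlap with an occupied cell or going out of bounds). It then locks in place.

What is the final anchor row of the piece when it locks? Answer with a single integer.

Spawn at (row=0, col=5). Try each row:
  row 0: fits
  row 1: fits
  row 2: fits
  row 3: blocked -> lock at row 2

Answer: 2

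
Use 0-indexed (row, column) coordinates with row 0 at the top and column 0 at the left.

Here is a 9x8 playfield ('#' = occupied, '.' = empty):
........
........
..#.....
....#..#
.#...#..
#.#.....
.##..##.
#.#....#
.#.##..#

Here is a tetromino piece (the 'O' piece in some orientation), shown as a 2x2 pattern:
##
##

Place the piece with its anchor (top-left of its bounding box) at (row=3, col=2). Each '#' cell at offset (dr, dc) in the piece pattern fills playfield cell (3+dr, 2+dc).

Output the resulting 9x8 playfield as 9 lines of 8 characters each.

Answer: ........
........
..#.....
..###..#
.###.#..
#.#.....
.##..##.
#.#....#
.#.##..#

Derivation:
Fill (3+0,2+0) = (3,2)
Fill (3+0,2+1) = (3,3)
Fill (3+1,2+0) = (4,2)
Fill (3+1,2+1) = (4,3)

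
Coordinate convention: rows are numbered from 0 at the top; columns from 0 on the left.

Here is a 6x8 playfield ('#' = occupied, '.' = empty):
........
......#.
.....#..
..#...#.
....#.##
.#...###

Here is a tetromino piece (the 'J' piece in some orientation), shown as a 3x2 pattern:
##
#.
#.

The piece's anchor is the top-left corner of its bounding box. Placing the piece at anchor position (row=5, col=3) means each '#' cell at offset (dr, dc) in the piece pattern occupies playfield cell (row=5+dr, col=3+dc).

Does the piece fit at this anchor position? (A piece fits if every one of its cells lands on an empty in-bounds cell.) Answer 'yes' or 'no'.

Check each piece cell at anchor (5, 3):
  offset (0,0) -> (5,3): empty -> OK
  offset (0,1) -> (5,4): empty -> OK
  offset (1,0) -> (6,3): out of bounds -> FAIL
  offset (2,0) -> (7,3): out of bounds -> FAIL
All cells valid: no

Answer: no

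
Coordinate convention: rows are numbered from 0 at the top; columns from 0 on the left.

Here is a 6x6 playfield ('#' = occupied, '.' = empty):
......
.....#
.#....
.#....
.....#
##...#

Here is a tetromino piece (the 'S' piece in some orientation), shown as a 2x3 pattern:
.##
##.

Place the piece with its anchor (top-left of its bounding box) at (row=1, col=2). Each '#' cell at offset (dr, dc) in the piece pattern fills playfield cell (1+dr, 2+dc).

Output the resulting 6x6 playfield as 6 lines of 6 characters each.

Fill (1+0,2+1) = (1,3)
Fill (1+0,2+2) = (1,4)
Fill (1+1,2+0) = (2,2)
Fill (1+1,2+1) = (2,3)

Answer: ......
...###
.###..
.#....
.....#
##...#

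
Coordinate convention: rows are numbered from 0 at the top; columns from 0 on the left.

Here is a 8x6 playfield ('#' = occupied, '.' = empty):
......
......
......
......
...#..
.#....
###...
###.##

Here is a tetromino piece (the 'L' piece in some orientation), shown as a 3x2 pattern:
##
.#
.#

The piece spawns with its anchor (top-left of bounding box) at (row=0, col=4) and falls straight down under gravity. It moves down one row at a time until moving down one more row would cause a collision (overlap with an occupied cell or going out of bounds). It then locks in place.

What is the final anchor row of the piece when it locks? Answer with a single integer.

Answer: 4

Derivation:
Spawn at (row=0, col=4). Try each row:
  row 0: fits
  row 1: fits
  row 2: fits
  row 3: fits
  row 4: fits
  row 5: blocked -> lock at row 4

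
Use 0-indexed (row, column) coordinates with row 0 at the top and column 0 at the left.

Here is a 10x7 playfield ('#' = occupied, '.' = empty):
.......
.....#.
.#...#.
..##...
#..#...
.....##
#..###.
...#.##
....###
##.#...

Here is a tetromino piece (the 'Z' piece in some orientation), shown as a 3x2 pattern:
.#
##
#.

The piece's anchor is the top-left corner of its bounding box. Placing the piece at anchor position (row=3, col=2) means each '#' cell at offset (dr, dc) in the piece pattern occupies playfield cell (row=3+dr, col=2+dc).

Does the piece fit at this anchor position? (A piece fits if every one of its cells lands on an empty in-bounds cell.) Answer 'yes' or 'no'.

Answer: no

Derivation:
Check each piece cell at anchor (3, 2):
  offset (0,1) -> (3,3): occupied ('#') -> FAIL
  offset (1,0) -> (4,2): empty -> OK
  offset (1,1) -> (4,3): occupied ('#') -> FAIL
  offset (2,0) -> (5,2): empty -> OK
All cells valid: no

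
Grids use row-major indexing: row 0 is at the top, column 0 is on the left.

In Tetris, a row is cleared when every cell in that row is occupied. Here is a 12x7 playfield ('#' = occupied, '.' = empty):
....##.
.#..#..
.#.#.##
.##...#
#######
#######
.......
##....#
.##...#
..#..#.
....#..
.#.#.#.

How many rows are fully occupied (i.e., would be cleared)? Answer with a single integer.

Answer: 2

Derivation:
Check each row:
  row 0: 5 empty cells -> not full
  row 1: 5 empty cells -> not full
  row 2: 3 empty cells -> not full
  row 3: 4 empty cells -> not full
  row 4: 0 empty cells -> FULL (clear)
  row 5: 0 empty cells -> FULL (clear)
  row 6: 7 empty cells -> not full
  row 7: 4 empty cells -> not full
  row 8: 4 empty cells -> not full
  row 9: 5 empty cells -> not full
  row 10: 6 empty cells -> not full
  row 11: 4 empty cells -> not full
Total rows cleared: 2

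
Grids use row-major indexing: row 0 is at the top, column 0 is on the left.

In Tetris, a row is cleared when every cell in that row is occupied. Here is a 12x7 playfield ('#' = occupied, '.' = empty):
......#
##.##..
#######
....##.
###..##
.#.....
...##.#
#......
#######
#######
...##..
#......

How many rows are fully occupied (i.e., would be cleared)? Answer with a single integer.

Check each row:
  row 0: 6 empty cells -> not full
  row 1: 3 empty cells -> not full
  row 2: 0 empty cells -> FULL (clear)
  row 3: 5 empty cells -> not full
  row 4: 2 empty cells -> not full
  row 5: 6 empty cells -> not full
  row 6: 4 empty cells -> not full
  row 7: 6 empty cells -> not full
  row 8: 0 empty cells -> FULL (clear)
  row 9: 0 empty cells -> FULL (clear)
  row 10: 5 empty cells -> not full
  row 11: 6 empty cells -> not full
Total rows cleared: 3

Answer: 3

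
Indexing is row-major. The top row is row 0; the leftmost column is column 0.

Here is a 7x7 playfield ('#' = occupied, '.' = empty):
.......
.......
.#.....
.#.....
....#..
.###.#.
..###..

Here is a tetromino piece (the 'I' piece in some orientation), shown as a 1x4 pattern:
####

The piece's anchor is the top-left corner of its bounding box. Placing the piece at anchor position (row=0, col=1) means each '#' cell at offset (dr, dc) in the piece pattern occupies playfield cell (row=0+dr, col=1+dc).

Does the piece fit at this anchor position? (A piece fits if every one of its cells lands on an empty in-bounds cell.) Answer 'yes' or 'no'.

Check each piece cell at anchor (0, 1):
  offset (0,0) -> (0,1): empty -> OK
  offset (0,1) -> (0,2): empty -> OK
  offset (0,2) -> (0,3): empty -> OK
  offset (0,3) -> (0,4): empty -> OK
All cells valid: yes

Answer: yes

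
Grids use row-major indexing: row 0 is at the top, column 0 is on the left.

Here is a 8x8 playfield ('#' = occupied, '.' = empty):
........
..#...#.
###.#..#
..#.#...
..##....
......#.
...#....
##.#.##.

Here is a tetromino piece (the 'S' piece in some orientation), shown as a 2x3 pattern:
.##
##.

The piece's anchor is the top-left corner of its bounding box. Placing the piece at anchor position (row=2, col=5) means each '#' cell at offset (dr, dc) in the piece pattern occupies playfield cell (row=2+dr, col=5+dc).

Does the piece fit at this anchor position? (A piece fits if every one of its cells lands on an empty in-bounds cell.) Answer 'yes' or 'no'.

Answer: no

Derivation:
Check each piece cell at anchor (2, 5):
  offset (0,1) -> (2,6): empty -> OK
  offset (0,2) -> (2,7): occupied ('#') -> FAIL
  offset (1,0) -> (3,5): empty -> OK
  offset (1,1) -> (3,6): empty -> OK
All cells valid: no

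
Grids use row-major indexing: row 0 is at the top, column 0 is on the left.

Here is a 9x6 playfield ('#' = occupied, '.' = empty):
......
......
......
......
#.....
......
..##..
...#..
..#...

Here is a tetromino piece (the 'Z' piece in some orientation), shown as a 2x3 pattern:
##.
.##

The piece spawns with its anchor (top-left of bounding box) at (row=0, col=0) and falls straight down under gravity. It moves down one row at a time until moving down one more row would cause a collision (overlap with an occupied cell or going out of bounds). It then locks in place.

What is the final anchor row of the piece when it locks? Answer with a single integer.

Answer: 3

Derivation:
Spawn at (row=0, col=0). Try each row:
  row 0: fits
  row 1: fits
  row 2: fits
  row 3: fits
  row 4: blocked -> lock at row 3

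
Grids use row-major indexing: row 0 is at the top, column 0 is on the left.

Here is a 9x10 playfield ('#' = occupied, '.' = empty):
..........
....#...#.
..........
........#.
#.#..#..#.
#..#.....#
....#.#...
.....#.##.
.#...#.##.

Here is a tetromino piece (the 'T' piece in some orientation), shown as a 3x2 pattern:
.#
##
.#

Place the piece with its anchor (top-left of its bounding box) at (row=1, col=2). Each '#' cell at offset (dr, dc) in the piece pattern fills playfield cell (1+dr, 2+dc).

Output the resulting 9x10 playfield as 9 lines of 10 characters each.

Fill (1+0,2+1) = (1,3)
Fill (1+1,2+0) = (2,2)
Fill (1+1,2+1) = (2,3)
Fill (1+2,2+1) = (3,3)

Answer: ..........
...##...#.
..##......
...#....#.
#.#..#..#.
#..#.....#
....#.#...
.....#.##.
.#...#.##.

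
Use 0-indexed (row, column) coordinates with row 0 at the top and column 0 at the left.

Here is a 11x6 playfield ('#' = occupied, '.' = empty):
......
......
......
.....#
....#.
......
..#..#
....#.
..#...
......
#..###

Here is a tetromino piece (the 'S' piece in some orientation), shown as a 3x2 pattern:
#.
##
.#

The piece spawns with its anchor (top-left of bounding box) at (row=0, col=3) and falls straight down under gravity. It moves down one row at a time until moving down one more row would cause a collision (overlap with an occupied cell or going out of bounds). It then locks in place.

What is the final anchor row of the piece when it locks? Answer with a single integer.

Answer: 1

Derivation:
Spawn at (row=0, col=3). Try each row:
  row 0: fits
  row 1: fits
  row 2: blocked -> lock at row 1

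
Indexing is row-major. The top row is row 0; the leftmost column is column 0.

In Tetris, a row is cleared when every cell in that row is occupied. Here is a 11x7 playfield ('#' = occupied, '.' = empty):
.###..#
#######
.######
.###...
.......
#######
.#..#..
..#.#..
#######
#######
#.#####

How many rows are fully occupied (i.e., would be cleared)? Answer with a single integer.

Answer: 4

Derivation:
Check each row:
  row 0: 3 empty cells -> not full
  row 1: 0 empty cells -> FULL (clear)
  row 2: 1 empty cell -> not full
  row 3: 4 empty cells -> not full
  row 4: 7 empty cells -> not full
  row 5: 0 empty cells -> FULL (clear)
  row 6: 5 empty cells -> not full
  row 7: 5 empty cells -> not full
  row 8: 0 empty cells -> FULL (clear)
  row 9: 0 empty cells -> FULL (clear)
  row 10: 1 empty cell -> not full
Total rows cleared: 4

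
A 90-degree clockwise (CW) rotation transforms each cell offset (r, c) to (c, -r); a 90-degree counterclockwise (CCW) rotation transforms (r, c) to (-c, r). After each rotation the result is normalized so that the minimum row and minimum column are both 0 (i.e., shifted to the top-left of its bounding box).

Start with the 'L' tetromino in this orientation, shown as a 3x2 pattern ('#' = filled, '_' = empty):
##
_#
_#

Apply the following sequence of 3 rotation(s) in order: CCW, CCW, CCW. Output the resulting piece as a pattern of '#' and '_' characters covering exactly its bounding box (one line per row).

Start:
##
_#
_#
After rotation 1 (CCW):
###
#__
After rotation 2 (CCW):
#_
#_
##
After rotation 3 (CCW):
__#
###

Answer: __#
###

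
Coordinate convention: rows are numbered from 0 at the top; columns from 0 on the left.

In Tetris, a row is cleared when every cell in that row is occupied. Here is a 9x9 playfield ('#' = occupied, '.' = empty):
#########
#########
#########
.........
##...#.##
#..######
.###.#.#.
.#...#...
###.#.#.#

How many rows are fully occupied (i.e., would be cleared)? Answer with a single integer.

Check each row:
  row 0: 0 empty cells -> FULL (clear)
  row 1: 0 empty cells -> FULL (clear)
  row 2: 0 empty cells -> FULL (clear)
  row 3: 9 empty cells -> not full
  row 4: 4 empty cells -> not full
  row 5: 2 empty cells -> not full
  row 6: 4 empty cells -> not full
  row 7: 7 empty cells -> not full
  row 8: 3 empty cells -> not full
Total rows cleared: 3

Answer: 3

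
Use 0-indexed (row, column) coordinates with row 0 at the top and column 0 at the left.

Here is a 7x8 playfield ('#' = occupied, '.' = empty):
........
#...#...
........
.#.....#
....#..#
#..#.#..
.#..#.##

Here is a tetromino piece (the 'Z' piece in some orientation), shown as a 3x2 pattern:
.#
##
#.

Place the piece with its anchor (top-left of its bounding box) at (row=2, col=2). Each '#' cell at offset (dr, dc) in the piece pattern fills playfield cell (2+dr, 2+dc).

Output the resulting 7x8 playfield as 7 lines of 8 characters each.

Fill (2+0,2+1) = (2,3)
Fill (2+1,2+0) = (3,2)
Fill (2+1,2+1) = (3,3)
Fill (2+2,2+0) = (4,2)

Answer: ........
#...#...
...#....
.###...#
..#.#..#
#..#.#..
.#..#.##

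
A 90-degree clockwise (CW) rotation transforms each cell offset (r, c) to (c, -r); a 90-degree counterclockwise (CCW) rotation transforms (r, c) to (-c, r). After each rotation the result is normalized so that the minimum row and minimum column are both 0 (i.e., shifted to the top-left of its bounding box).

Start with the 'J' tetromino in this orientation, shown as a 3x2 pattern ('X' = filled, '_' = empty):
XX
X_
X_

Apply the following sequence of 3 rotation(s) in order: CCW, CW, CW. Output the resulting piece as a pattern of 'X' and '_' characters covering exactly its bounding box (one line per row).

Answer: XXX
__X

Derivation:
Start:
XX
X_
X_
After rotation 1 (CCW):
X__
XXX
After rotation 2 (CW):
XX
X_
X_
After rotation 3 (CW):
XXX
__X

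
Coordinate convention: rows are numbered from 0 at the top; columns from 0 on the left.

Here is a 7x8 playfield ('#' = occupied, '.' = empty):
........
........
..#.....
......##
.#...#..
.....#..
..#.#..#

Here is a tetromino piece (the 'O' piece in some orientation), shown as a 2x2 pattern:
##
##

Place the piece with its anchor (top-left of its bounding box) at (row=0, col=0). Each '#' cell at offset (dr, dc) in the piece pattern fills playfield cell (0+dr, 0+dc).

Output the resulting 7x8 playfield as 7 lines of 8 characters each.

Answer: ##......
##......
..#.....
......##
.#...#..
.....#..
..#.#..#

Derivation:
Fill (0+0,0+0) = (0,0)
Fill (0+0,0+1) = (0,1)
Fill (0+1,0+0) = (1,0)
Fill (0+1,0+1) = (1,1)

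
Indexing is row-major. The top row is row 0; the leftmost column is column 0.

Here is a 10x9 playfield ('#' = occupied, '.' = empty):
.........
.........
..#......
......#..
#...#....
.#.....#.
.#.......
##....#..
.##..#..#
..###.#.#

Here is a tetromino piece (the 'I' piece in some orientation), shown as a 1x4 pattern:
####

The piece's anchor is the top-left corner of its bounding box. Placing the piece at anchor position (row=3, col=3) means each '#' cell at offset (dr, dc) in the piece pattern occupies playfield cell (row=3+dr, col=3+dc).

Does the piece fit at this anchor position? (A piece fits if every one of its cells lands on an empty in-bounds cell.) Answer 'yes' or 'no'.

Check each piece cell at anchor (3, 3):
  offset (0,0) -> (3,3): empty -> OK
  offset (0,1) -> (3,4): empty -> OK
  offset (0,2) -> (3,5): empty -> OK
  offset (0,3) -> (3,6): occupied ('#') -> FAIL
All cells valid: no

Answer: no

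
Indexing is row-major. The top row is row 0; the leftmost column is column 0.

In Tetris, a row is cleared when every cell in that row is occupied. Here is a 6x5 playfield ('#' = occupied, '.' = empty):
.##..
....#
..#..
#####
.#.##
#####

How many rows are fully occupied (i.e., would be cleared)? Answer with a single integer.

Check each row:
  row 0: 3 empty cells -> not full
  row 1: 4 empty cells -> not full
  row 2: 4 empty cells -> not full
  row 3: 0 empty cells -> FULL (clear)
  row 4: 2 empty cells -> not full
  row 5: 0 empty cells -> FULL (clear)
Total rows cleared: 2

Answer: 2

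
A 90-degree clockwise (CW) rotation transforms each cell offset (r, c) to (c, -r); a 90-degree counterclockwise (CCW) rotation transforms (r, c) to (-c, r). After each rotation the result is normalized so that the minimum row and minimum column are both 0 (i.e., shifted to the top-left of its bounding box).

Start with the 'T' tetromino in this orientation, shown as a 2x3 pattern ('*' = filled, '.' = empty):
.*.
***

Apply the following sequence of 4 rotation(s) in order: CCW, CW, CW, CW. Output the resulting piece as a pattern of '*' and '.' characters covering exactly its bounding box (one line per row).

Answer: ***
.*.

Derivation:
Start:
.*.
***
After rotation 1 (CCW):
.*
**
.*
After rotation 2 (CW):
.*.
***
After rotation 3 (CW):
*.
**
*.
After rotation 4 (CW):
***
.*.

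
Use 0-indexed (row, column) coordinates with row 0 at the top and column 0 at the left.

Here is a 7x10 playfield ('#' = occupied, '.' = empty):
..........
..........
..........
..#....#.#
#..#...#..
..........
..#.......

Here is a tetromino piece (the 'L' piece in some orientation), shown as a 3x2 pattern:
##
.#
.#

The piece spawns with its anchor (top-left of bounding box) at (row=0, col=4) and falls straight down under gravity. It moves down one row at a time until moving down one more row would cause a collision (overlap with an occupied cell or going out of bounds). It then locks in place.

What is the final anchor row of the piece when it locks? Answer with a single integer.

Spawn at (row=0, col=4). Try each row:
  row 0: fits
  row 1: fits
  row 2: fits
  row 3: fits
  row 4: fits
  row 5: blocked -> lock at row 4

Answer: 4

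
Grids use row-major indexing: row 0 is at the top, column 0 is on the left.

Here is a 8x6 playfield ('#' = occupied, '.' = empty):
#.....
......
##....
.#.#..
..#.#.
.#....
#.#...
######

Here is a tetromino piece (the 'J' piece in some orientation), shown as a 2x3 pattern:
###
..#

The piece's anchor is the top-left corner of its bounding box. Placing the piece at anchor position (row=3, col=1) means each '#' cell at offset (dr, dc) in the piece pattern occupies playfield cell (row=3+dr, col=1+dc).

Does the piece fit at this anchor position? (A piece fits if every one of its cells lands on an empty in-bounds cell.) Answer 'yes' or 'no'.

Check each piece cell at anchor (3, 1):
  offset (0,0) -> (3,1): occupied ('#') -> FAIL
  offset (0,1) -> (3,2): empty -> OK
  offset (0,2) -> (3,3): occupied ('#') -> FAIL
  offset (1,2) -> (4,3): empty -> OK
All cells valid: no

Answer: no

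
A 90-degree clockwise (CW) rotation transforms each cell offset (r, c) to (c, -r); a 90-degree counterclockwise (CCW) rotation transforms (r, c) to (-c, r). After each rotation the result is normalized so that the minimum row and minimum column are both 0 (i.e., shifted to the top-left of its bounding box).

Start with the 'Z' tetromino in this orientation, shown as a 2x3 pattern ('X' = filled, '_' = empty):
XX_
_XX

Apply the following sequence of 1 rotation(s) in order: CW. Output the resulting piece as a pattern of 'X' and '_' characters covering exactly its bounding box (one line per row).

Answer: _X
XX
X_

Derivation:
Start:
XX_
_XX
After rotation 1 (CW):
_X
XX
X_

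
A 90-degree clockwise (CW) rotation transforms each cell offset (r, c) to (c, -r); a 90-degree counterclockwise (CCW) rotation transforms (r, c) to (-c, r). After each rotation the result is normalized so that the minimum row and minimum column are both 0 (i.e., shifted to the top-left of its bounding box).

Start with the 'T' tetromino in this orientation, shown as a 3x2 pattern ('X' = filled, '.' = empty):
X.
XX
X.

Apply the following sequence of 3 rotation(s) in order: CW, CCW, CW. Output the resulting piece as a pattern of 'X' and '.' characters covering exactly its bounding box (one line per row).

Answer: XXX
.X.

Derivation:
Start:
X.
XX
X.
After rotation 1 (CW):
XXX
.X.
After rotation 2 (CCW):
X.
XX
X.
After rotation 3 (CW):
XXX
.X.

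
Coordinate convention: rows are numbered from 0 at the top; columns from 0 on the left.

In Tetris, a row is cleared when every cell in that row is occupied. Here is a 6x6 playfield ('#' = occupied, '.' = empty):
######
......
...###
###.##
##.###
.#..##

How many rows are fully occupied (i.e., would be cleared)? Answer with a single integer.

Check each row:
  row 0: 0 empty cells -> FULL (clear)
  row 1: 6 empty cells -> not full
  row 2: 3 empty cells -> not full
  row 3: 1 empty cell -> not full
  row 4: 1 empty cell -> not full
  row 5: 3 empty cells -> not full
Total rows cleared: 1

Answer: 1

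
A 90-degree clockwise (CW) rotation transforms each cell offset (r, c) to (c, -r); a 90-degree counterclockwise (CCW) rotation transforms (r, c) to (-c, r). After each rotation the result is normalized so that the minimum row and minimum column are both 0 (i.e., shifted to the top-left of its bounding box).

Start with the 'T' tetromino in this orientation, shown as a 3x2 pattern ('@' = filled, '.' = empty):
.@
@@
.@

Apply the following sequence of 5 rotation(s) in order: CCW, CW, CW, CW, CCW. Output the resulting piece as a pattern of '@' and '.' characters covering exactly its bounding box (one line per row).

Answer: .@.
@@@

Derivation:
Start:
.@
@@
.@
After rotation 1 (CCW):
@@@
.@.
After rotation 2 (CW):
.@
@@
.@
After rotation 3 (CW):
.@.
@@@
After rotation 4 (CW):
@.
@@
@.
After rotation 5 (CCW):
.@.
@@@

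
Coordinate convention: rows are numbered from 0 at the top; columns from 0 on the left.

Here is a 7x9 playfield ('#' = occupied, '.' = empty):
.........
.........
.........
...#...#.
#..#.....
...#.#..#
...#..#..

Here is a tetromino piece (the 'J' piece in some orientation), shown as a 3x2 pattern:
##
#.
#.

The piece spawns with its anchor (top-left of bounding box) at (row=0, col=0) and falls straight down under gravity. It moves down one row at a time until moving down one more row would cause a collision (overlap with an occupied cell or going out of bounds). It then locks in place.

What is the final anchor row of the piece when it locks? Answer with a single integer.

Answer: 1

Derivation:
Spawn at (row=0, col=0). Try each row:
  row 0: fits
  row 1: fits
  row 2: blocked -> lock at row 1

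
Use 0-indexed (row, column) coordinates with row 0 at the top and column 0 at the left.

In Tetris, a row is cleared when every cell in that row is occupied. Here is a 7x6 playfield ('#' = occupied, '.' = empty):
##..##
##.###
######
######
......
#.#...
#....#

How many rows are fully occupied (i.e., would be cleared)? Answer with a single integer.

Answer: 2

Derivation:
Check each row:
  row 0: 2 empty cells -> not full
  row 1: 1 empty cell -> not full
  row 2: 0 empty cells -> FULL (clear)
  row 3: 0 empty cells -> FULL (clear)
  row 4: 6 empty cells -> not full
  row 5: 4 empty cells -> not full
  row 6: 4 empty cells -> not full
Total rows cleared: 2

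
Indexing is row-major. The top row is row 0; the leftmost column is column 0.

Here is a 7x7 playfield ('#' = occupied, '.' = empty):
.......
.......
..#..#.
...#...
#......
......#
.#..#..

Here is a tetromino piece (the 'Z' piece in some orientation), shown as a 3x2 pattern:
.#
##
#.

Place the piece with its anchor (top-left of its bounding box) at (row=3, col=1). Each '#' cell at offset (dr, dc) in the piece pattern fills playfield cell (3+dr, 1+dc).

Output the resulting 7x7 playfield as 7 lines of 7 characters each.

Answer: .......
.......
..#..#.
..##...
###....
.#....#
.#..#..

Derivation:
Fill (3+0,1+1) = (3,2)
Fill (3+1,1+0) = (4,1)
Fill (3+1,1+1) = (4,2)
Fill (3+2,1+0) = (5,1)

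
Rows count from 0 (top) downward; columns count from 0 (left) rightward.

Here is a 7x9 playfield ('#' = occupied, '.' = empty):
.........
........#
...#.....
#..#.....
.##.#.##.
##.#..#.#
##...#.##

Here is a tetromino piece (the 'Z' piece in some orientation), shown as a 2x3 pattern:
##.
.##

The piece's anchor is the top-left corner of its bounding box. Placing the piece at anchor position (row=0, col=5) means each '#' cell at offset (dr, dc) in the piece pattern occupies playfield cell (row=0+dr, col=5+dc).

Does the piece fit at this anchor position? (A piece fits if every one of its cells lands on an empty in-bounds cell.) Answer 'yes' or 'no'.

Check each piece cell at anchor (0, 5):
  offset (0,0) -> (0,5): empty -> OK
  offset (0,1) -> (0,6): empty -> OK
  offset (1,1) -> (1,6): empty -> OK
  offset (1,2) -> (1,7): empty -> OK
All cells valid: yes

Answer: yes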